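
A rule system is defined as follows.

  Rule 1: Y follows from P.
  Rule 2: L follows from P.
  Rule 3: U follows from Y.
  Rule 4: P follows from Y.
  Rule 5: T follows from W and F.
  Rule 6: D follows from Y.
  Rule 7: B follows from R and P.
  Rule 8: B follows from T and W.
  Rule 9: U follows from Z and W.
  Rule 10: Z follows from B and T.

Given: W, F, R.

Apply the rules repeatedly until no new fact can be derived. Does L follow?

L would need P (Rule 2), but P is never established.

No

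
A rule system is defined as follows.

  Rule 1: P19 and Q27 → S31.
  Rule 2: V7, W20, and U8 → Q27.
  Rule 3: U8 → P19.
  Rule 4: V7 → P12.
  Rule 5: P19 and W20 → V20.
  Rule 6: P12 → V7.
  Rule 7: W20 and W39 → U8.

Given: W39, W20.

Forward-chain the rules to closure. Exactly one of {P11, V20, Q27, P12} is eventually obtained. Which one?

V20

From W20 and W39, Rule 7 gives U8.
U8 holds, so P19 follows (Rule 3).
From P19 and W20, Rule 5 gives V20.
Q27 would need V7, W20, and U8 (Rule 2), but V7 is never established. P12 would need V7 (Rule 4), but V7 is never established. No rule produces P11, and it is not given.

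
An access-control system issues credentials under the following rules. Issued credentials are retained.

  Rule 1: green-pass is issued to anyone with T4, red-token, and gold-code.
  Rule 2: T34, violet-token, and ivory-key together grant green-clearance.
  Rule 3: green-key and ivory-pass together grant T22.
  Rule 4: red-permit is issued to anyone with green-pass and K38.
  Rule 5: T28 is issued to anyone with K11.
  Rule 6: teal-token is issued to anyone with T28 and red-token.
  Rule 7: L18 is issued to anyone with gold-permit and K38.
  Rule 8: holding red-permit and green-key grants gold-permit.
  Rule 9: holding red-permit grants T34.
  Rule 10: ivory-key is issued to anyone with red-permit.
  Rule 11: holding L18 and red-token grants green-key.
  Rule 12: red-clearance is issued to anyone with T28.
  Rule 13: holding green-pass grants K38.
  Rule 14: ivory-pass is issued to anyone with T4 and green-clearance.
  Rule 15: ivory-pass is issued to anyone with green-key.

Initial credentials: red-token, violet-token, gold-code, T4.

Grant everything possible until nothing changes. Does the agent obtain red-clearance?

red-clearance would need T28 (Rule 12), but T28 is never granted.

No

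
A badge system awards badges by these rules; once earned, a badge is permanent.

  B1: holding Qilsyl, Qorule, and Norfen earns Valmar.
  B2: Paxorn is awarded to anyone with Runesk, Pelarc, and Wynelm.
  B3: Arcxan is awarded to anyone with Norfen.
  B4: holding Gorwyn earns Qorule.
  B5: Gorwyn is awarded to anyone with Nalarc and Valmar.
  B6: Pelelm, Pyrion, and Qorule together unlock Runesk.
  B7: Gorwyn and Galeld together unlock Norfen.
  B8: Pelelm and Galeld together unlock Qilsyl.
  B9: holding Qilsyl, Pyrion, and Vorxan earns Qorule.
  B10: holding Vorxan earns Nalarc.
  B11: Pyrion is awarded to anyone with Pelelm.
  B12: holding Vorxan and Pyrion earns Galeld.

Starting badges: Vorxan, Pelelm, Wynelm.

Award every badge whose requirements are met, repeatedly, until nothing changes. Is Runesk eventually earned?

With Pelelm, Pyrion is earned (B11).
With Vorxan and Pyrion, Galeld is earned (B12).
With Pelelm and Galeld, Qilsyl is earned (B8).
With Qilsyl, Pyrion, and Vorxan, Qorule is earned (B9).
With Pelelm, Pyrion, and Qorule, Runesk is earned (B6).

Yes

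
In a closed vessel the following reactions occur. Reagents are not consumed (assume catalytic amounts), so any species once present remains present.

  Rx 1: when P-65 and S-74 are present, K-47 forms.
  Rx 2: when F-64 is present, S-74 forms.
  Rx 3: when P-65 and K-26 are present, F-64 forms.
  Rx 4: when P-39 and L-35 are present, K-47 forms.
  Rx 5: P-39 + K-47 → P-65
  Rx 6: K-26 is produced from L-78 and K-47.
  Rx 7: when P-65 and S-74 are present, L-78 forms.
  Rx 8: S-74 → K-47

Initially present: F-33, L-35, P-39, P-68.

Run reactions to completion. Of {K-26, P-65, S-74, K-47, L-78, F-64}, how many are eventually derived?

2

P-39 and L-35 present → K-47 forms (Rx 4).
P-39 and K-47 present → P-65 forms (Rx 5).
K-26 would need L-78 and K-47 (Rx 6), but L-78 never forms.
P-65: reached.
S-74 would need F-64 (Rx 2), but F-64 never forms.
K-47: reached.
L-78 would need P-65 and S-74 (Rx 7), but S-74 never forms.
F-64 would need P-65 and K-26 (Rx 3), but K-26 never forms.
Reached: P-65 and K-47 — 2 of the 6.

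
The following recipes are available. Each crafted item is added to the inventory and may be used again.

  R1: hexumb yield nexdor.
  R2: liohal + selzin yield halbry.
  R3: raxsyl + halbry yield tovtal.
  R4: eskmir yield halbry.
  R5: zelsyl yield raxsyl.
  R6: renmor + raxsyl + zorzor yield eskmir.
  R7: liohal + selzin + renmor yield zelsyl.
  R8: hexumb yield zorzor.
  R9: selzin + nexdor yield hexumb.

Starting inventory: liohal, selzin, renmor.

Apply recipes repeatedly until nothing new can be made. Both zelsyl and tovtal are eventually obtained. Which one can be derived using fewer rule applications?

zelsyl: liohal + selzin + renmor → zelsyl (R7). [1 rule application]
tovtal: Using R7, liohal, selzin, and renmor make zelsyl. liohal + selzin → halbry (R2). Using R5, zelsyl makes raxsyl. Using R3, raxsyl and halbry make tovtal. [4 rule applications]
zelsyl needs fewer.

zelsyl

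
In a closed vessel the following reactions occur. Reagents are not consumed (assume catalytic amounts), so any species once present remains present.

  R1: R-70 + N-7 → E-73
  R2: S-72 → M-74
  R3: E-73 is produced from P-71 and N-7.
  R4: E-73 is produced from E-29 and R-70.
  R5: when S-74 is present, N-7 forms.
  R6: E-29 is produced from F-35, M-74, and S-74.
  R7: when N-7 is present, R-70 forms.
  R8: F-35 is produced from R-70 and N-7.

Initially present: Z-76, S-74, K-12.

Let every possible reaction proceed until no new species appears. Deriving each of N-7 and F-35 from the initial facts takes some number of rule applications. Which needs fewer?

N-7: S-74 present → N-7 forms (R5). [1 rule application]
F-35: S-74 present → N-7 forms (R5). N-7 present → R-70 forms (R7). R-70 and N-7 present → F-35 forms (R8). [3 rule applications]
N-7 needs fewer.

N-7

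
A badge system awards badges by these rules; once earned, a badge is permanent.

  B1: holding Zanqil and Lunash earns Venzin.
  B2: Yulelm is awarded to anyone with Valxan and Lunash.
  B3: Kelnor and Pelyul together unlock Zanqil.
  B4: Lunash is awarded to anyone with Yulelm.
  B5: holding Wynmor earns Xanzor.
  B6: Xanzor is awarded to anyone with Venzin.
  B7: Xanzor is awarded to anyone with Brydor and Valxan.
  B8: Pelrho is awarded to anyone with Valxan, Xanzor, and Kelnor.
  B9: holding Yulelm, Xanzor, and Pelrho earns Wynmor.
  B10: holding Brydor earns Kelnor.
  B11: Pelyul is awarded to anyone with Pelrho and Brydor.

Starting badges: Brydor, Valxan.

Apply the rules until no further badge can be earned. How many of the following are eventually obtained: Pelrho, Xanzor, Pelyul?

With Brydor and Valxan, Xanzor is earned (B7).
With Brydor, Kelnor is earned (B10).
With Valxan, Xanzor, and Kelnor, Pelrho is earned (B8).
With Pelrho and Brydor, Pelyul is earned (B11).
Pelrho: reached.
Xanzor: reached.
Pelyul: reached.
All 3 are reached.

3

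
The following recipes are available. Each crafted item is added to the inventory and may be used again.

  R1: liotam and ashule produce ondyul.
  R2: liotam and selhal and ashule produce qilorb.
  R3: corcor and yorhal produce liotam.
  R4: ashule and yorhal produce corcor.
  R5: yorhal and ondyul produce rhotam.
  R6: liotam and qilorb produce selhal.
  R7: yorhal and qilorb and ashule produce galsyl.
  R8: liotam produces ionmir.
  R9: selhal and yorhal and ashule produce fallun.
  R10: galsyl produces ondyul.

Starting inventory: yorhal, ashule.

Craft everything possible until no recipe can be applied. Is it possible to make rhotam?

Yes

ashule and yorhal → corcor (R4).
Using R3, corcor and yorhal make liotam.
Using R1, liotam and ashule make ondyul.
yorhal and ondyul → rhotam (R5).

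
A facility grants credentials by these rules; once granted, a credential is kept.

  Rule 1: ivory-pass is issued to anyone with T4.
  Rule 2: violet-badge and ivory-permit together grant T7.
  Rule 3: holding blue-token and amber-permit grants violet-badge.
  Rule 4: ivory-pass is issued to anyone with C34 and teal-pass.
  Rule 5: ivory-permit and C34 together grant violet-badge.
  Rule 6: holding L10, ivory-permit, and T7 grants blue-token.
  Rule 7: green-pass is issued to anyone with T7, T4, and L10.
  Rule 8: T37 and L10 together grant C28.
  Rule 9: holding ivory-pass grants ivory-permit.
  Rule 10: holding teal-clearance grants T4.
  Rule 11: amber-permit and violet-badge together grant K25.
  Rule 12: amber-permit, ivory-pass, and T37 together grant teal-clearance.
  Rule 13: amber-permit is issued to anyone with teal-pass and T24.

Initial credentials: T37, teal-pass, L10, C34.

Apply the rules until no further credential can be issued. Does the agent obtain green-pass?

green-pass would need T7, T4, and L10 (Rule 7), but T4 is never granted.

No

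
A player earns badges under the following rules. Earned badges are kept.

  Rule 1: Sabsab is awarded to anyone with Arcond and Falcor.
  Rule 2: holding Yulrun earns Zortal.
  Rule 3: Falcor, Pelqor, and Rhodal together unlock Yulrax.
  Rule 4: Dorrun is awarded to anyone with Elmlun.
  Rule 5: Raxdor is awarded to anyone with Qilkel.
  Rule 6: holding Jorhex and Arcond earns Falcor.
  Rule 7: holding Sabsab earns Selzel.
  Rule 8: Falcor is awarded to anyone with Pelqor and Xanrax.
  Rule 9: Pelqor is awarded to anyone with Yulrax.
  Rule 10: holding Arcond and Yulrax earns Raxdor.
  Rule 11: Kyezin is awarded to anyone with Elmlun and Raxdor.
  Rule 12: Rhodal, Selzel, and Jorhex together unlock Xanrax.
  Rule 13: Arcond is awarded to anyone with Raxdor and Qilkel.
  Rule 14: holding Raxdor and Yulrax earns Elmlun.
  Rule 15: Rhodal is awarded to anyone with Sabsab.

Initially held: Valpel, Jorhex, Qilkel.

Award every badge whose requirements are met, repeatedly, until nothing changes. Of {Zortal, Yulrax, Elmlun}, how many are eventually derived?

Zortal would need Yulrun (Rule 2), but Yulrun is never earned.
Yulrax would need Falcor, Pelqor, and Rhodal (Rule 3), but Pelqor is never earned.
Elmlun would need Raxdor and Yulrax (Rule 14), but Yulrax is never earned.
None of the 3 are reached.

0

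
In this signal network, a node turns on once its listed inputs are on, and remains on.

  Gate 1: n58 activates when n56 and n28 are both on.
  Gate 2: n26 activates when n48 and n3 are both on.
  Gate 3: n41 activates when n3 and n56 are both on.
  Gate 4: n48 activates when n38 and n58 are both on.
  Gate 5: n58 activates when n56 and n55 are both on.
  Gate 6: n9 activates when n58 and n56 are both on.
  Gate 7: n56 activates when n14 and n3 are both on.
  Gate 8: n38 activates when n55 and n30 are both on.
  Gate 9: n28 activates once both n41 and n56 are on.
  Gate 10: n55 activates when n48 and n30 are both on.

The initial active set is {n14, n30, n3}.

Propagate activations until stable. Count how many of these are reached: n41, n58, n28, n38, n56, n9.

5

Gate 7: n14 and n3 on → n56 on.
n3 and n56 are on, so n41 activates (Gate 3).
n41 and n56 are on, so n28 activates (Gate 9).
Gate 1: n56 and n28 on → n58 on.
n58 and n56 are on, so n9 activates (Gate 6).
n41: reached.
n58: reached.
n28: reached.
n38 would need n55 and n30 (Gate 8), but n55 never turns on.
n56: reached.
n9: reached.
Reached: n41, n58, n28, n56, and n9 — 5 of the 6.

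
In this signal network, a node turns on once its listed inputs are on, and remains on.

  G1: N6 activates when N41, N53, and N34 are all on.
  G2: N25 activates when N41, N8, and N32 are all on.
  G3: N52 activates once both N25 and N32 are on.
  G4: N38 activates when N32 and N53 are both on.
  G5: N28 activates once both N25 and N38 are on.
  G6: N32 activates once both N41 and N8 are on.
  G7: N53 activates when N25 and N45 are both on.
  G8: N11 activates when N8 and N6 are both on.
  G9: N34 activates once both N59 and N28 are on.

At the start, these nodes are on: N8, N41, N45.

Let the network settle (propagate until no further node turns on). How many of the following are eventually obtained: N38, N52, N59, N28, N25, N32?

N41 and N8 are on, so N32 activates (G6).
N41, N8, and N32 are on, so N25 activates (G2).
G3: N25 and N32 on → N52 on.
G7: N25 and N45 on → N53 on.
N32 and N53 are on, so N38 activates (G4).
N25 and N38 are on, so N28 activates (G5).
N38: reached.
N52: reached.
No rule produces N59, and it is not given.
N28: reached.
N25: reached.
N32: reached.
Reached: N38, N52, N28, N25, and N32 — 5 of the 6.

5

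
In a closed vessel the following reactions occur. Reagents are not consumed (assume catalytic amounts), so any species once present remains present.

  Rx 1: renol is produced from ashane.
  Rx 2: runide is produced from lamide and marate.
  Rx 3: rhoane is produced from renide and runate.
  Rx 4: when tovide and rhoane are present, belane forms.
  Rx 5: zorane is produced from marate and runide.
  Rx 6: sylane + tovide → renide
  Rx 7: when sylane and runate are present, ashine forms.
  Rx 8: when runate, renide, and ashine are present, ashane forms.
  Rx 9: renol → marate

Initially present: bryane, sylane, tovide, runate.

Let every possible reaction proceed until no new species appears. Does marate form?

Yes

sylane and tovide present → renide forms (Rx 6).
sylane and runate present → ashine forms (Rx 7).
runate, renide, and ashine present → ashane forms (Rx 8).
ashane present → renol forms (Rx 1).
renol present → marate forms (Rx 9).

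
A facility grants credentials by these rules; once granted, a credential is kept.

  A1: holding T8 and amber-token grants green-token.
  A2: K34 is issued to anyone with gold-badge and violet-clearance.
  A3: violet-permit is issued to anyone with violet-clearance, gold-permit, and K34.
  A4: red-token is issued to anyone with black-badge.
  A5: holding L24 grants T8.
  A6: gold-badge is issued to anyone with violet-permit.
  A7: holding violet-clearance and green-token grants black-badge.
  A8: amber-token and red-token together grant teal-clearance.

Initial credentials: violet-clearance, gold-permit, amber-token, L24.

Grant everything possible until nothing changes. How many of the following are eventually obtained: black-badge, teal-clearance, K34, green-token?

3

Holding L24 grants T8 (A5).
Holding T8 and amber-token grants green-token (A1).
Holding violet-clearance and green-token grants black-badge (A7).
Holding black-badge grants red-token (A4).
Holding amber-token and red-token grants teal-clearance (A8).
black-badge: reached.
teal-clearance: reached.
K34 would need gold-badge and violet-clearance (A2), but gold-badge is never granted.
green-token: reached.
Reached: black-badge, teal-clearance, and green-token — 3 of the 4.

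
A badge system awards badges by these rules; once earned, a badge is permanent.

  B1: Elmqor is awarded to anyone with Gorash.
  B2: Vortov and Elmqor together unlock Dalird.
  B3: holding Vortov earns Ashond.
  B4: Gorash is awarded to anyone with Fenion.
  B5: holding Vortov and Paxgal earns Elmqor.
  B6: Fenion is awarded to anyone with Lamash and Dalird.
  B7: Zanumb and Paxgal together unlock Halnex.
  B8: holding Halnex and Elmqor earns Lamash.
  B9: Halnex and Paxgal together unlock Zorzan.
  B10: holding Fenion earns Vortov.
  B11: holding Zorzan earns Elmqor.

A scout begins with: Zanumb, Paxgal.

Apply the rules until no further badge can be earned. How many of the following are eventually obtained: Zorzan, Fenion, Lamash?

2

With Zanumb and Paxgal, Halnex is earned (B7).
With Halnex and Paxgal, Zorzan is earned (B9).
With Zorzan, Elmqor is earned (B11).
With Halnex and Elmqor, Lamash is earned (B8).
Zorzan: reached.
Fenion would need Lamash and Dalird (B6), but Dalird is never earned.
Lamash: reached.
Reached: Zorzan and Lamash — 2 of the 3.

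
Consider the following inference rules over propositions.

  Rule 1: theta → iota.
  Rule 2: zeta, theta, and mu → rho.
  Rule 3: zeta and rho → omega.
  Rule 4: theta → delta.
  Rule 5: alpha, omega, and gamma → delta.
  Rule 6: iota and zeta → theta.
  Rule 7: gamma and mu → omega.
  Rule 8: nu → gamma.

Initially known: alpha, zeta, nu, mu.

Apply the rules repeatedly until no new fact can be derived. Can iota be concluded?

No

iota would need theta (Rule 1), but theta is never established.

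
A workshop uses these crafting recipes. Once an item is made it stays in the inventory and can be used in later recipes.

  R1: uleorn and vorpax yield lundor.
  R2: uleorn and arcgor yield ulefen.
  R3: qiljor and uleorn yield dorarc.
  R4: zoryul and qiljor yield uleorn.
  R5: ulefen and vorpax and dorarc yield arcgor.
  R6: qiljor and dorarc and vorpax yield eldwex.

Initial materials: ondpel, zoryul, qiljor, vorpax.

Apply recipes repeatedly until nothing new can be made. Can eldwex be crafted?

Yes

Using R4, zoryul and qiljor make uleorn.
Using R3, qiljor and uleorn make dorarc.
qiljor and dorarc and vorpax → eldwex (R6).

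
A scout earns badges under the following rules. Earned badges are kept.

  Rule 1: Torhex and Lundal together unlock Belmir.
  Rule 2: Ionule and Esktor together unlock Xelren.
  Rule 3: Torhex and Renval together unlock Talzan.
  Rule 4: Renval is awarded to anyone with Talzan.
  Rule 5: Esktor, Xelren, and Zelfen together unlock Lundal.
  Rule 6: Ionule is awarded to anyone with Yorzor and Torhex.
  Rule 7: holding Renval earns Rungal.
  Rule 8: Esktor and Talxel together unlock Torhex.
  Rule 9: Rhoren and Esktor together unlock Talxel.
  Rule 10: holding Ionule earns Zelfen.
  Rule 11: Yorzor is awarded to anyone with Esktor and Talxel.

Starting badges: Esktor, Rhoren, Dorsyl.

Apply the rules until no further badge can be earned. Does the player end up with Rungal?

Rungal would need Renval (Rule 7), but Renval is never earned.

No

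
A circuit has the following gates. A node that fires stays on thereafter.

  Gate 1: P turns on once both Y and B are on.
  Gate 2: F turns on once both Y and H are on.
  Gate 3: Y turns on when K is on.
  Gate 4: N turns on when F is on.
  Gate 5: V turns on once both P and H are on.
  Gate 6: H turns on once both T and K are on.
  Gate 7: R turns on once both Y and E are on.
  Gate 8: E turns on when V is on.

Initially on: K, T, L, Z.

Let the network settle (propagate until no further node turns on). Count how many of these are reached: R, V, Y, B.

Gate 3: K on → Y on.
R would need Y and E (Gate 7), but E never turns on.
V would need P and H (Gate 5), but P never turns on.
Y: reached.
No rule produces B, and it is not given.
Reached: Y — 1 of the 4.

1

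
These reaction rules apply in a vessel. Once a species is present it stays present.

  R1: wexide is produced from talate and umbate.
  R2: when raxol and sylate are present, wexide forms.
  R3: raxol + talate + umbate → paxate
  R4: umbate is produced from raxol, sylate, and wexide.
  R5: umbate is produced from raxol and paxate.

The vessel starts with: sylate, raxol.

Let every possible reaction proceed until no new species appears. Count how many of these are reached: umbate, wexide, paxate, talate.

raxol and sylate present → wexide forms (R2).
raxol, sylate, and wexide present → umbate forms (R4).
umbate: reached.
wexide: reached.
paxate would need raxol, talate, and umbate (R3), but talate never forms.
No rule produces talate, and it is not given.
Reached: umbate and wexide — 2 of the 4.

2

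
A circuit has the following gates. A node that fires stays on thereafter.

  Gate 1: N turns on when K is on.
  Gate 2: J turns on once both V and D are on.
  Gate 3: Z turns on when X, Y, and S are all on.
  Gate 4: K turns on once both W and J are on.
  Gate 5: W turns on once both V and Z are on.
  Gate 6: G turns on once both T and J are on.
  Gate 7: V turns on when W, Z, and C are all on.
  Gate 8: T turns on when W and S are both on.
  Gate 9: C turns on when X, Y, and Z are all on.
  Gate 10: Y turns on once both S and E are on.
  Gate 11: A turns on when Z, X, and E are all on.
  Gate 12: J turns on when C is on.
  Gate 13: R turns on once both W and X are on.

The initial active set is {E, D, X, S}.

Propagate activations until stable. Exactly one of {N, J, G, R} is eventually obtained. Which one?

Gate 10: S and E on → Y on.
Gate 3: X, Y, and S on → Z on.
X, Y, and Z are on, so C turns on (Gate 9).
C is on, so J turns on (Gate 12).
N would need K (Gate 1), but K never turns on. R would need W and X (Gate 13), but W never turns on. G would need T and J (Gate 6), but T never turns on.

J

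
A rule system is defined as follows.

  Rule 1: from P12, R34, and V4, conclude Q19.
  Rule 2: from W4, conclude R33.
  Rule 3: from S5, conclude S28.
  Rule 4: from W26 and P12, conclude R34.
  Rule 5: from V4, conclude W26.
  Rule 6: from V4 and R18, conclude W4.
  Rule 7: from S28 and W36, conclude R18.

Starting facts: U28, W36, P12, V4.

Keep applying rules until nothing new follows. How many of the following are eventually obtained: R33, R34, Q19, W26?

3

From V4, Rule 5 gives W26.
W26 and P12 hold, so R34 follows (Rule 4).
From P12, R34, and V4, Rule 1 gives Q19.
R33 would need W4 (Rule 2), but W4 is never established.
R34: reached.
Q19: reached.
W26: reached.
Reached: R34, Q19, and W26 — 3 of the 4.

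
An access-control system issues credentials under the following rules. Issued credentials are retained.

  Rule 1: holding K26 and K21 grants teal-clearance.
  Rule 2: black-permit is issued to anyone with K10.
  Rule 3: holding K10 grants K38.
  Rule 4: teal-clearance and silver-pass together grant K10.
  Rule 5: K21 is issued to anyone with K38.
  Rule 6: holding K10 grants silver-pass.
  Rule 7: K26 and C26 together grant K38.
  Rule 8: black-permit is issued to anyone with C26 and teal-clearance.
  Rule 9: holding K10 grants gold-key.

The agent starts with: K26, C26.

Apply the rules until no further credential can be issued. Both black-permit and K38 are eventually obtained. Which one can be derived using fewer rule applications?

K38: Holding K26 and C26 grants K38 (Rule 7). [1 rule application]
black-permit: Holding K26 and C26 grants K38 (Rule 7). Holding K38 grants K21 (Rule 5). Holding K26 and K21 grants teal-clearance (Rule 1). Holding C26 and teal-clearance grants black-permit (Rule 8). [4 rule applications]
K38 needs fewer.

K38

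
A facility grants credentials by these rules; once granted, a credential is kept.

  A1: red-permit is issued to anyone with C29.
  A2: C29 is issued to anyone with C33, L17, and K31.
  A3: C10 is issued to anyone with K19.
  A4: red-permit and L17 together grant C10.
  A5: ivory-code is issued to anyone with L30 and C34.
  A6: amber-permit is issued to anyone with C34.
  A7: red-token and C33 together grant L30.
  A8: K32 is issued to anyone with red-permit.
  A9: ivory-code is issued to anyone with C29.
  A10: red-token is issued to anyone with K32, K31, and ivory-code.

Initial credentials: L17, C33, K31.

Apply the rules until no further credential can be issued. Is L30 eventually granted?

Holding C33, L17, and K31 grants C29 (A2).
Holding C29 grants red-permit (A1).
Holding C29 grants ivory-code (A9).
Holding red-permit grants K32 (A8).
Holding K32, K31, and ivory-code grants red-token (A10).
Holding red-token and C33 grants L30 (A7).

Yes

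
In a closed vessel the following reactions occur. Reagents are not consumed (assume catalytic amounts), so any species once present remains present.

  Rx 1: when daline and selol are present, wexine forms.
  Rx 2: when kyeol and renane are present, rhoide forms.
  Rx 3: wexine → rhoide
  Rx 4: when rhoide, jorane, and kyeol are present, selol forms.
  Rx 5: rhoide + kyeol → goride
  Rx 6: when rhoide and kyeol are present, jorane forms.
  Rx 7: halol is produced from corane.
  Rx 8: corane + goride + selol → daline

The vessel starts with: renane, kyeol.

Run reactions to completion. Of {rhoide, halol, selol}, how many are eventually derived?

kyeol and renane present → rhoide forms (Rx 2).
rhoide and kyeol present → jorane forms (Rx 6).
rhoide, jorane, and kyeol present → selol forms (Rx 4).
rhoide: reached.
halol would need corane (Rx 7), but corane never forms.
selol: reached.
Reached: rhoide and selol — 2 of the 3.

2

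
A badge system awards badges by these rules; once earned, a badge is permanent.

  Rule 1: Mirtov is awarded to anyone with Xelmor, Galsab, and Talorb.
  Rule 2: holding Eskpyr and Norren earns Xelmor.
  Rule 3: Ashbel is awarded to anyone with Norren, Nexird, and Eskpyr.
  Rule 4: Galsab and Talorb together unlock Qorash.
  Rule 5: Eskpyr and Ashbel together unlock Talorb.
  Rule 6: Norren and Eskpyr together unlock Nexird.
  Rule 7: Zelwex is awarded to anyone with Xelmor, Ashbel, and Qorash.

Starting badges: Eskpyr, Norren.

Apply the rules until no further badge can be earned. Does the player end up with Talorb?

Yes

With Norren and Eskpyr, Nexird is earned (Rule 6).
With Norren, Nexird, and Eskpyr, Ashbel is earned (Rule 3).
With Eskpyr and Ashbel, Talorb is earned (Rule 5).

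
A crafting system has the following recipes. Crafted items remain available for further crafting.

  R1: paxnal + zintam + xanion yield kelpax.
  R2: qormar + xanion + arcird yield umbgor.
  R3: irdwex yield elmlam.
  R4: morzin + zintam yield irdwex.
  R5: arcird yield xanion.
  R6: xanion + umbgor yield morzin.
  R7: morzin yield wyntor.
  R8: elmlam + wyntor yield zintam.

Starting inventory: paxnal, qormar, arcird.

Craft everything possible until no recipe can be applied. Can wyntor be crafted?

arcird → xanion (R5).
qormar + xanion + arcird → umbgor (R2).
xanion + umbgor → morzin (R6).
morzin → wyntor (R7).

Yes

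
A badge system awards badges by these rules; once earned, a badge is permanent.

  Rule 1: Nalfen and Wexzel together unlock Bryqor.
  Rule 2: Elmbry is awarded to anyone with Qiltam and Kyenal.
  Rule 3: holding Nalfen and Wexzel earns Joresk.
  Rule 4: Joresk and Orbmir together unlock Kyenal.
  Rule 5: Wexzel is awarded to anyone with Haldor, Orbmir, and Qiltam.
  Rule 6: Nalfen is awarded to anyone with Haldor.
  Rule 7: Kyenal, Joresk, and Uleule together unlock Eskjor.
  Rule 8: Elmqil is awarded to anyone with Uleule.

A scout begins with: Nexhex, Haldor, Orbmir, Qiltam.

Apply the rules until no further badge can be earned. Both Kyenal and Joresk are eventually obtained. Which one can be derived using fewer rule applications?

Joresk

Joresk: With Haldor, Nalfen is earned (Rule 6). With Haldor, Orbmir, and Qiltam, Wexzel is earned (Rule 5). With Nalfen and Wexzel, Joresk is earned (Rule 3). [3 rule applications]
Kyenal: With Haldor, Nalfen is earned (Rule 6). With Haldor, Orbmir, and Qiltam, Wexzel is earned (Rule 5). With Nalfen and Wexzel, Joresk is earned (Rule 3). With Joresk and Orbmir, Kyenal is earned (Rule 4). [4 rule applications]
Joresk needs fewer.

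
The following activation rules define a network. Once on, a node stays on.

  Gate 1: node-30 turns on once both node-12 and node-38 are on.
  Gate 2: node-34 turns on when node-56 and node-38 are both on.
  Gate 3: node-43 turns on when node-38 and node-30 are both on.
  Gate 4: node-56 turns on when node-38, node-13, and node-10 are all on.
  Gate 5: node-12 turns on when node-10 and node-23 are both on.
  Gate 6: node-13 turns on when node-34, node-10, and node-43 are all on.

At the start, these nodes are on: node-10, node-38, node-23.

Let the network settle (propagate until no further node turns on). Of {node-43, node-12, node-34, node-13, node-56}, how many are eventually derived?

2

node-10 and node-23 are on, so node-12 turns on (Gate 5).
node-12 and node-38 are on, so node-30 turns on (Gate 1).
Gate 3: node-38 and node-30 on → node-43 on.
node-43: reached.
node-12: reached.
node-34 would need node-56 and node-38 (Gate 2), but node-56 never turns on.
node-13 would need node-34, node-10, and node-43 (Gate 6), but node-34 never turns on.
node-56 would need node-38, node-13, and node-10 (Gate 4), but node-13 never turns on.
Reached: node-43 and node-12 — 2 of the 5.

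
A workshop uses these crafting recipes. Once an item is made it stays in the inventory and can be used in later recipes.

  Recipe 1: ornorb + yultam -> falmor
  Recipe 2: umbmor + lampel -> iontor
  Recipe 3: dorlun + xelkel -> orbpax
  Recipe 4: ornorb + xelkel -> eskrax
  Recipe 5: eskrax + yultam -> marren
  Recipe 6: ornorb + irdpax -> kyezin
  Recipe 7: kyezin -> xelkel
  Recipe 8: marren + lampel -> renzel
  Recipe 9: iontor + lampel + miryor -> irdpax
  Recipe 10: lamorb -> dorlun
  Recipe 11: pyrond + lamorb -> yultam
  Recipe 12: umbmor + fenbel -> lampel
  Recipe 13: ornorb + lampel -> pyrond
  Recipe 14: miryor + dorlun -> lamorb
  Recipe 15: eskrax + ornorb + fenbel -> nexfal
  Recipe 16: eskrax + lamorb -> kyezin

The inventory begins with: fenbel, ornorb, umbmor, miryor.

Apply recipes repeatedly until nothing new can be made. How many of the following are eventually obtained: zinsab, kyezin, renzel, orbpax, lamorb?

umbmor + fenbel -> lampel (Recipe 12).
Using Recipe 2, umbmor and lampel make iontor.
Using Recipe 9, iontor, lampel, and miryor make irdpax.
Using Recipe 6, ornorb and irdpax make kyezin.
No rule produces zinsab, and it is not given.
kyezin: reached.
renzel would need marren and lampel (Recipe 8), but marren is never obtained.
orbpax would need dorlun and xelkel (Recipe 3), but dorlun is never obtained.
lamorb would need miryor and dorlun (Recipe 14), but dorlun is never obtained.
Reached: kyezin — 1 of the 5.

1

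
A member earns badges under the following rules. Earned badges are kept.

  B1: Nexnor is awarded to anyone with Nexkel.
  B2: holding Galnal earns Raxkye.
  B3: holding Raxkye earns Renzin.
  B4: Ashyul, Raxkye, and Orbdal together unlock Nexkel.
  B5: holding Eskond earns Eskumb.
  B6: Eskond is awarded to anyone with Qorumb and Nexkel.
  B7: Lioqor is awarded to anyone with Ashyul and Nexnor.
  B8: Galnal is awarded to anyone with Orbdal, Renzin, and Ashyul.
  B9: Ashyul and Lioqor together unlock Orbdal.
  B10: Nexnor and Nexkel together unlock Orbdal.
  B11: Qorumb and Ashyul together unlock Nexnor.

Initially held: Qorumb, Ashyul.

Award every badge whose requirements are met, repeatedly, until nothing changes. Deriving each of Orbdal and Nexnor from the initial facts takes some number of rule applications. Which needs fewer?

Nexnor: With Qorumb and Ashyul, Nexnor is earned (B11). [1 rule application]
Orbdal: With Qorumb and Ashyul, Nexnor is earned (B11). With Ashyul and Nexnor, Lioqor is earned (B7). With Ashyul and Lioqor, Orbdal is earned (B9). [3 rule applications]
Nexnor needs fewer.

Nexnor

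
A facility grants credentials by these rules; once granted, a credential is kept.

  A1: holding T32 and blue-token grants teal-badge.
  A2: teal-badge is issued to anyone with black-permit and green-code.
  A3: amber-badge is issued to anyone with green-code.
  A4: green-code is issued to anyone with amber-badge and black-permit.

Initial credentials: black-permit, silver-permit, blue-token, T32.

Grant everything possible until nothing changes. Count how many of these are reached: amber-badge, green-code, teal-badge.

1

Holding T32 and blue-token grants teal-badge (A1).
amber-badge would need green-code (A3), but green-code is never granted.
green-code would need amber-badge and black-permit (A4), but amber-badge is never granted.
teal-badge: reached.
Reached: teal-badge — 1 of the 3.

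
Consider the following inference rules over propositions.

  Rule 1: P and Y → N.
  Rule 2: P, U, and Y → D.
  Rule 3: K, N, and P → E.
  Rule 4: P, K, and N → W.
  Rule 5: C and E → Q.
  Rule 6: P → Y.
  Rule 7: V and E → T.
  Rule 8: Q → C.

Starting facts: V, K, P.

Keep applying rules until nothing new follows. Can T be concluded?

Yes

From P, Rule 6 gives Y.
P and Y hold, so N follows (Rule 1).
K, N, and P hold, so E follows (Rule 3).
From V and E, Rule 7 gives T.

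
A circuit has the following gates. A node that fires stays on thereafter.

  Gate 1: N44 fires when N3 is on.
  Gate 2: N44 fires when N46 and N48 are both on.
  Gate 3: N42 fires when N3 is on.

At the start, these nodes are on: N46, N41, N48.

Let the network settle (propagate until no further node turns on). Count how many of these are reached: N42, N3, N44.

1

Gate 2: N46 and N48 on → N44 on.
N42 would need N3 (Gate 3), but N3 never turns on.
No rule produces N3, and it is not given.
N44: reached.
Reached: N44 — 1 of the 3.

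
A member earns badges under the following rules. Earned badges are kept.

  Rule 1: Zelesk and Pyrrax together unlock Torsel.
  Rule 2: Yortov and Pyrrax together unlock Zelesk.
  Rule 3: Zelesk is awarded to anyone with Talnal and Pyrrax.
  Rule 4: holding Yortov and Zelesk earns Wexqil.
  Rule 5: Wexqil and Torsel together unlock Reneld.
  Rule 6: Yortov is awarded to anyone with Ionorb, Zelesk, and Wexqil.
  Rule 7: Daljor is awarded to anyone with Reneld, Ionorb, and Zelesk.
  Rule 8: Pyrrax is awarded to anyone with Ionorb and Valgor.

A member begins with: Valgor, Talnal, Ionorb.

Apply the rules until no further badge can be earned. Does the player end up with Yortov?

No

Yortov would need Ionorb, Zelesk, and Wexqil (Rule 6), but Wexqil is never earned.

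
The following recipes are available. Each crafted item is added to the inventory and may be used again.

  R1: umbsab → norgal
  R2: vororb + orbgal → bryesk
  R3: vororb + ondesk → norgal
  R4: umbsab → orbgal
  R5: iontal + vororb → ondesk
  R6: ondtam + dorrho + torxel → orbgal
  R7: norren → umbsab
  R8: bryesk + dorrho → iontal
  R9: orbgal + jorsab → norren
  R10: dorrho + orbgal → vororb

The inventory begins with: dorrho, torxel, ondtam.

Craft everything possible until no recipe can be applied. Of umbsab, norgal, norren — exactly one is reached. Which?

Using R6, ondtam, dorrho, and torxel make orbgal.
Using R10, dorrho and orbgal make vororb.
Using R2, vororb and orbgal make bryesk.
bryesk + dorrho → iontal (R8).
iontal + vororb → ondesk (R5).
Using R3, vororb and ondesk make norgal.
norren would need orbgal and jorsab (R9), but jorsab is never obtained. umbsab would need norren (R7), but norren is never obtained.

norgal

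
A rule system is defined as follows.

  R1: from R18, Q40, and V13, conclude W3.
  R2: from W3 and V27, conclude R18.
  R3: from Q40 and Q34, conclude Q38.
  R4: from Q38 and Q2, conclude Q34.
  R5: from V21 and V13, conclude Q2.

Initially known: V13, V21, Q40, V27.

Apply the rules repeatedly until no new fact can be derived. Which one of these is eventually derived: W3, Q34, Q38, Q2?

Q2

From V21 and V13, R5 gives Q2.
Q34 would need Q38 and Q2 (R4), but Q38 is never established. Q38 would need Q40 and Q34 (R3), but Q34 is never established. W3 would need R18, Q40, and V13 (R1), but R18 is never established.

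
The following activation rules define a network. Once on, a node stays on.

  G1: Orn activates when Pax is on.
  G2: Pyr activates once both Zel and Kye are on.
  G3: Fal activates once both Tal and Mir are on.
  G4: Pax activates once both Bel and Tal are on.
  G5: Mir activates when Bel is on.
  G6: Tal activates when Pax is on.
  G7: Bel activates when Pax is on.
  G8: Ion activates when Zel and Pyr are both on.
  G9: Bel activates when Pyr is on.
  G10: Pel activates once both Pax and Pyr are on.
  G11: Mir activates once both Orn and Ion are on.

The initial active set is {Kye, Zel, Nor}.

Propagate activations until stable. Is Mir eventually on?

Yes

G2: Zel and Kye on → Pyr on.
Pyr is on, so Bel activates (G9).
Bel is on, so Mir activates (G5).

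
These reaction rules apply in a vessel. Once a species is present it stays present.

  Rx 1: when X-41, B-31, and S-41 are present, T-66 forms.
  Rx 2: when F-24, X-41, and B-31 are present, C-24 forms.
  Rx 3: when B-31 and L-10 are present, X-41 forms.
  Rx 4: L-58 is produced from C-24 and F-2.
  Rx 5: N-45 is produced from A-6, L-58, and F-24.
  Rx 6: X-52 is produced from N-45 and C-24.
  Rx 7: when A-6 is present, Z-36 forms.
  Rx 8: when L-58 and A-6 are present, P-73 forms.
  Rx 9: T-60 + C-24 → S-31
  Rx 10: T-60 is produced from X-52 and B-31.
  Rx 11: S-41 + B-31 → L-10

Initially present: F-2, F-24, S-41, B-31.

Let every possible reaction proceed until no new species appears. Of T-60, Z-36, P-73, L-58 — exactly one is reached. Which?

S-41 and B-31 present → L-10 forms (Rx 11).
B-31 and L-10 present → X-41 forms (Rx 3).
F-24, X-41, and B-31 present → C-24 forms (Rx 2).
C-24 and F-2 present → L-58 forms (Rx 4).
P-73 would need L-58 and A-6 (Rx 8), but A-6 never forms. T-60 would need X-52 and B-31 (Rx 10), but X-52 never forms. Z-36 would need A-6 (Rx 7), but A-6 never forms.

L-58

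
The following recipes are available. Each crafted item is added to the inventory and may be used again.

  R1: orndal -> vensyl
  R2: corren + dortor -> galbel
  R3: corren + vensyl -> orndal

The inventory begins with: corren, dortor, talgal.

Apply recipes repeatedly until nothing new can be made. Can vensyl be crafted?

vensyl would need orndal (R1), but orndal is never obtained.

No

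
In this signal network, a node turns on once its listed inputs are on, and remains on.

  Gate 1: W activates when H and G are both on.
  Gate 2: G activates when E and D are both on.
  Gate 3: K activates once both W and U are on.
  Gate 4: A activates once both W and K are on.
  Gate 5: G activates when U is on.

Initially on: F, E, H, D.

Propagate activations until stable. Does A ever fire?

No

A would need W and K (Gate 4), but K never turns on.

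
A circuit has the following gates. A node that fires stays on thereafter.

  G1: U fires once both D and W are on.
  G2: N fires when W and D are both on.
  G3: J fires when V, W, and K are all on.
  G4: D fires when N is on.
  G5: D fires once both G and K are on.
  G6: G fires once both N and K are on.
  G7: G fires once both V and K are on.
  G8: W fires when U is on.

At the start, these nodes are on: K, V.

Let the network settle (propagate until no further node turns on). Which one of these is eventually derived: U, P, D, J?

D

G7: V and K on → G on.
G5: G and K on → D on.
No rule produces P, and it is not given. J would need V, W, and K (G3), but W never turns on. U would need D and W (G1), but W never turns on.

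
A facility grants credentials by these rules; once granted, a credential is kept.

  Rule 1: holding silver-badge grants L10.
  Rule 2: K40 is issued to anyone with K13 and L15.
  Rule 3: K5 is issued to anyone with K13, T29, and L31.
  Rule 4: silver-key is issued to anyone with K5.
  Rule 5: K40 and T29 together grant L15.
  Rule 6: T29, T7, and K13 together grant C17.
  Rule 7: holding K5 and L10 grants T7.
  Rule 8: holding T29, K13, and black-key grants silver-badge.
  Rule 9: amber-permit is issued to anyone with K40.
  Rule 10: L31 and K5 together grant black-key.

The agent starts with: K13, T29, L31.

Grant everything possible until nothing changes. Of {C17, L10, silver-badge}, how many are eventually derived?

Holding K13, T29, and L31 grants K5 (Rule 3).
Holding L31 and K5 grants black-key (Rule 10).
Holding T29, K13, and black-key grants silver-badge (Rule 8).
Holding silver-badge grants L10 (Rule 1).
Holding K5 and L10 grants T7 (Rule 7).
Holding T29, T7, and K13 grants C17 (Rule 6).
C17: reached.
L10: reached.
silver-badge: reached.
All 3 are reached.

3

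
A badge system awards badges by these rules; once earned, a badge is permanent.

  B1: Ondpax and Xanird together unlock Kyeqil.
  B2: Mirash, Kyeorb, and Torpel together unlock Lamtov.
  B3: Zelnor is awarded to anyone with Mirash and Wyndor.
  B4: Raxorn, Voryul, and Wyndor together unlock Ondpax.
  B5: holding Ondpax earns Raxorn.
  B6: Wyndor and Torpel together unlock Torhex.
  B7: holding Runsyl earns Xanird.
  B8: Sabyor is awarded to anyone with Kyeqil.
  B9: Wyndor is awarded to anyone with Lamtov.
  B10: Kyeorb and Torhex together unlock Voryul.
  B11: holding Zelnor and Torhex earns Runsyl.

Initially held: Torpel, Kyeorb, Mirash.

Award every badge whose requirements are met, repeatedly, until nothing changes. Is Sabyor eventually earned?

No

Sabyor would need Kyeqil (B8), but Kyeqil is never earned.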